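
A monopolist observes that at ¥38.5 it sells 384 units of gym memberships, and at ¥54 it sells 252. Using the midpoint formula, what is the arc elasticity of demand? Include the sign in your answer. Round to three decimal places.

-1.239

ΔQ = 252 − 384 = -132; ΔP = 54 − 38.5 = 15.5.
Midpoints: P̄ = 46.25, Q̄ = 318.0.
ε = (ΔQ/ΔP)(P̄/Q̄) = (-132/15.5)(46.25/318.0).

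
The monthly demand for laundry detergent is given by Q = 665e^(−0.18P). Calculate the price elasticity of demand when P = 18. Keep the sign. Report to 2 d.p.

-3.24

At P = 18, Q = 26.044.
dQ/dP = −0.18·665e^(−0.18P) = −0.18Q = -4.688.
ε = (dQ/dP)(P/Q) = (-4.688)(18/26.044).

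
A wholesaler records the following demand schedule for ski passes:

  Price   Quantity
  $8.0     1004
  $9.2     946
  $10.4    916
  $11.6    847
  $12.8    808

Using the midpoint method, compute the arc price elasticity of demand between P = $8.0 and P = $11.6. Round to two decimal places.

At P = 8.0, Q = 1004; at P = 11.6, Q = 847.
ΔQ = -157, ΔP = 3.6. Midpoints: P̄ = 9.80, Q̄ = 925.5.
ε = (ΔQ/ΔP)(P̄/Q̄) = (-157/3.6)(9.80/925.5).

-0.46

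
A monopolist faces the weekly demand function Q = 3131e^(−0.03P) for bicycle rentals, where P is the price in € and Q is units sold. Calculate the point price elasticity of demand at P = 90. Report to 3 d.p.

-2.700

At P = 90, Q = 210.420.
dQ/dP = −0.03·3131e^(−0.03P) = −0.03Q = -6.313.
ε = (dQ/dP)(P/Q) = (-6.313)(90/210.420).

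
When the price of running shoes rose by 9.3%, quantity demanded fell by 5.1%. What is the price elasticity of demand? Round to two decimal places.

-0.55

ε = %ΔQ / %ΔP = (-5.1)/(9.3) = -0.548.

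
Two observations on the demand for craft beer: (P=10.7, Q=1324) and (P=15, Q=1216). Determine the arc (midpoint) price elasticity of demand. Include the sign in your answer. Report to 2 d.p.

-0.25

ΔQ = 1216 − 1324 = -108; ΔP = 15 − 10.7 = 4.3.
Midpoints: P̄ = 12.85, Q̄ = 1270.0.
ε = (ΔQ/ΔP)(P̄/Q̄) = (-108/4.3)(12.85/1270.0).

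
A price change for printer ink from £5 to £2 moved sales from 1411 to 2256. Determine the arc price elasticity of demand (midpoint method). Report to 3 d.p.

ΔQ = 2256 − 1411 = 845; ΔP = 2 − 5 = -3.
Midpoints: P̄ = 3.50, Q̄ = 1833.5.
ε = (ΔQ/ΔP)(P̄/Q̄) = (845/-3)(3.50/1833.5).

-0.538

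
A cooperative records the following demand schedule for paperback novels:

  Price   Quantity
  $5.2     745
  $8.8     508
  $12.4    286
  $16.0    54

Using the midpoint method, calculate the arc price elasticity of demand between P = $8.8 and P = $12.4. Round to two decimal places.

At P = 8.8, Q = 508; at P = 12.4, Q = 286.
ΔQ = -222, ΔP = 3.6. Midpoints: P̄ = 10.60, Q̄ = 397.0.
ε = (ΔQ/ΔP)(P̄/Q̄) = (-222/3.6)(10.60/397.0).

-1.65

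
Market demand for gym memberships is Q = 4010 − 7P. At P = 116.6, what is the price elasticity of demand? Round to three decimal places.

At P = 116.6, Q = 3193.800.
dQ/dP = −7.
ε = (dQ/dP)(P/Q) = (-7)(116.6/3193.800).
|ε| < 1, so demand is inelastic at this price.

-0.256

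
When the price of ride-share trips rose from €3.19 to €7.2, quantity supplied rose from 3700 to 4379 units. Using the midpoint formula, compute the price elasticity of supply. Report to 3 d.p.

ΔQ = 4379 − 3700 = 679; ΔP = 7.2 − 3.19 = 4.01.
Midpoints: P̄ = 5.20, Q̄ = 4039.5.
ε_s = (ΔQ/ΔP)(P̄/Q̄) = (679/4.01)(5.20/4039.5).

0.218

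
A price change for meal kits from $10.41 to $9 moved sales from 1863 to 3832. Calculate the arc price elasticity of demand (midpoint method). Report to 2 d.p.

ΔQ = 3832 − 1863 = 1969; ΔP = 9 − 10.41 = -1.41.
Midpoints: P̄ = 9.71, Q̄ = 2847.5.
ε = (ΔQ/ΔP)(P̄/Q̄) = (1969/-1.41)(9.71/2847.5).

-4.76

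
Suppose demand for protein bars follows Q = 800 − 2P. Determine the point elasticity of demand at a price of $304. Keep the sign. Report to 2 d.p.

-3.17

At P = 304, Q = 192.
dQ/dP = −2.
ε = (dQ/dP)(P/Q) = (-2)(304/192).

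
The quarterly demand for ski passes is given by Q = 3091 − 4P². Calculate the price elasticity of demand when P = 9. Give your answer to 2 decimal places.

-0.23

At P = 9, Q = 2767.
dQ/dP = −8P = -72.
ε = (dQ/dP)(P/Q) = (-72)(9/2767).
|ε| < 1, so demand is inelastic at this price.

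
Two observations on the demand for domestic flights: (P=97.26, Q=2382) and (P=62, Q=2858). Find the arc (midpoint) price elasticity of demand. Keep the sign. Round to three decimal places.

ΔQ = 2858 − 2382 = 476; ΔP = 62 − 97.26 = -35.26.
Midpoints: P̄ = 79.63, Q̄ = 2620.0.
ε = (ΔQ/ΔP)(P̄/Q̄) = (476/-35.26)(79.63/2620.0).

-0.410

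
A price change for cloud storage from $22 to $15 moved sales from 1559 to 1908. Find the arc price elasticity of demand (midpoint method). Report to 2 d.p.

-0.53

ΔQ = 1908 − 1559 = 349; ΔP = 15 − 22 = -7.
Midpoints: P̄ = 18.50, Q̄ = 1733.5.
ε = (ΔQ/ΔP)(P̄/Q̄) = (349/-7)(18.50/1733.5).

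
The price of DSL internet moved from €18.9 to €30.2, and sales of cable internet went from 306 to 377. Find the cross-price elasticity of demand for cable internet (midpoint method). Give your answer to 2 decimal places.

ΔQ_x = 377 − 306 = 71; ΔP_y = 30.2 − 18.9 = 11.3.
Midpoints: P̄_y = 24.55, Q̄_x = 341.5.
ε_xy = (ΔQ_x/ΔP_y)(P̄_y/Q̄_x) = (71/11.3)(24.55/341.5).
ε_xy > 0, so the goods are substitutes.

0.45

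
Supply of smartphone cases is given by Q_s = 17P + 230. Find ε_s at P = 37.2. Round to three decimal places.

At P = 37.2, Q_s = 862.40.
dQ_s/dP = 17.
ε_s = (dQ_s/dP)(P/Q_s) = (17)(37.2/862.40).

0.733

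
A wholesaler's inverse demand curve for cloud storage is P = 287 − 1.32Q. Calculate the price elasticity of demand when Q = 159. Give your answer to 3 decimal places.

At Q = 159, P = 287 − 1.32(159) = 77.12.
dP/dQ = −1.32, so dQ/dP = 1/(−1.32) = -0.758.
ε = (dQ/dP)(P/Q) = (-0.758)(77.12/159).

-0.367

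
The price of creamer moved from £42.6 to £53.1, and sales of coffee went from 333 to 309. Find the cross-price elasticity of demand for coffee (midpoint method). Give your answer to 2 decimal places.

ΔQ_x = 309 − 333 = -24; ΔP_y = 53.1 − 42.6 = 10.5.
Midpoints: P̄_y = 47.85, Q̄_x = 321.0.
ε_xy = (ΔQ_x/ΔP_y)(P̄_y/Q̄_x) = (-24/10.5)(47.85/321.0).

-0.34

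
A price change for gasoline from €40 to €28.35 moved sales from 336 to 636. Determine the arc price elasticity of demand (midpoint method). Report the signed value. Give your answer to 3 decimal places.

-1.811

ΔQ = 636 − 336 = 300; ΔP = 28.35 − 40 = -11.65.
Midpoints: P̄ = 34.17, Q̄ = 486.0.
ε = (ΔQ/ΔP)(P̄/Q̄) = (300/-11.65)(34.17/486.0).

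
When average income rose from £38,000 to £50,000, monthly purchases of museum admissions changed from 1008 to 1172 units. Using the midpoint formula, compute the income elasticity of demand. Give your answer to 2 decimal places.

ΔQ = 164, ΔI = 12000. Midpoints: Ī = 44,000, Q̄ = 1090.0.
ε_I = (ΔQ/ΔI)(Ī/Q̄) = (164/12000)(44000/1090.0).
ε_I > 0, so the good is normal.

0.55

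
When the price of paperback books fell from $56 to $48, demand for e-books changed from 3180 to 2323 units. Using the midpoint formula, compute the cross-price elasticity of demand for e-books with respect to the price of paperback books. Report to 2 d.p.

ΔQ_x = 2323 − 3180 = -857; ΔP_y = 48 − 56 = -8.
Midpoints: P̄_y = 52.00, Q̄_x = 2751.5.
ε_xy = (ΔQ_x/ΔP_y)(P̄_y/Q̄_x) = (-857/-8)(52.00/2751.5).
ε_xy > 0, so the goods are substitutes.

2.02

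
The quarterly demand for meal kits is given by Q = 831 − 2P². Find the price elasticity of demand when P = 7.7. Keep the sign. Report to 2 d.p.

At P = 7.7, Q = 712.420.
dQ/dP = −4P = -30.800.
ε = (dQ/dP)(P/Q) = (-30.800)(7.7/712.420).
|ε| < 1, so demand is inelastic at this price.

-0.33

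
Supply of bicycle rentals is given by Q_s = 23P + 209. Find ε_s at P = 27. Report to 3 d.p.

At P = 27, Q_s = 830.
dQ_s/dP = 23.
ε_s = (dQ_s/dP)(P/Q_s) = (23)(27/830).

0.748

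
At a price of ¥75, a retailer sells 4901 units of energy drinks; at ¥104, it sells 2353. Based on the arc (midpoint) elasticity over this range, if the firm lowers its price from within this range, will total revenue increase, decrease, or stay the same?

Arc ε = (-2548/29)(89.50/3627.0) ≈ -2.168.
|ε| = 2.17 > 1, so demand is elastic. A price cut therefore raises total revenue.

increase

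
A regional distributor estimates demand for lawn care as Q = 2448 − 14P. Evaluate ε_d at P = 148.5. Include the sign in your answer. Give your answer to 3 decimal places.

At P = 148.5, Q = 369.
dQ/dP = −14.
ε = (dQ/dP)(P/Q) = (-14)(148.5/369).

-5.634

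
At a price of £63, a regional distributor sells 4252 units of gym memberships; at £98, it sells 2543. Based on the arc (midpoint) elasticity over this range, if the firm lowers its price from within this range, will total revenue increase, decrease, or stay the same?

increase

Arc ε = (-1709/35)(80.50/3397.5) ≈ -1.157.
|ε| = 1.16 > 1, so demand is elastic. A price cut therefore raises total revenue.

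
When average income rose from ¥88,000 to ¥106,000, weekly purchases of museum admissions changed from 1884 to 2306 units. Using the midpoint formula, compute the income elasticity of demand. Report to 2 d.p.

1.09

ΔQ = 422, ΔI = 18000. Midpoints: Ī = 97,000, Q̄ = 2095.0.
ε_I = (ΔQ/ΔI)(Ī/Q̄) = (422/18000)(97000/2095.0).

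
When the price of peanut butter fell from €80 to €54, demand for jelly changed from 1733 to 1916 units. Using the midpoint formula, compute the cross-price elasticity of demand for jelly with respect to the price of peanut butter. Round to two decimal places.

ΔQ_x = 1916 − 1733 = 183; ΔP_y = 54 − 80 = -26.
Midpoints: P̄_y = 67.00, Q̄_x = 1824.5.
ε_xy = (ΔQ_x/ΔP_y)(P̄_y/Q̄_x) = (183/-26)(67.00/1824.5).
ε_xy < 0, so the goods are complements.

-0.26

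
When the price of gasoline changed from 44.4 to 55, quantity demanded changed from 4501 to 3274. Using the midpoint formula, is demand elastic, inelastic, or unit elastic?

Arc ε ≈ -1.480.
|ε| = 1.48 > 1.

elastic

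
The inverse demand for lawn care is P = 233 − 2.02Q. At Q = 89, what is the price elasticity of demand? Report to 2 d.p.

At Q = 89, P = 233 − 2.02(89) = 53.22.
dP/dQ = −2.02, so dQ/dP = 1/(−2.02) = -0.495.
ε = (dQ/dP)(P/Q) = (-0.495)(53.22/89).

-0.30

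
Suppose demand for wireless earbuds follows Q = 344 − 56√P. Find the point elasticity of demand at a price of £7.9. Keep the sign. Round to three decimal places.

At P = 7.9, Q = 186.601.
dQ/dP = −56/(2√P) = -9.962.
ε = (dQ/dP)(P/Q) = (-9.962)(7.9/186.601).

-0.422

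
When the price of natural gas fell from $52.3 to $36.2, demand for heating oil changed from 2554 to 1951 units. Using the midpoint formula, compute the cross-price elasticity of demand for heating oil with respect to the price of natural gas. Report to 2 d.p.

0.74

ΔQ_x = 1951 − 2554 = -603; ΔP_y = 36.2 − 52.3 = -16.1.
Midpoints: P̄_y = 44.25, Q̄_x = 2252.5.
ε_xy = (ΔQ_x/ΔP_y)(P̄_y/Q̄_x) = (-603/-16.1)(44.25/2252.5).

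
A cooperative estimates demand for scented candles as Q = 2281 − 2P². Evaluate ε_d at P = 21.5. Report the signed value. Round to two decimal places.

-1.36

At P = 21.5, Q = 1356.500.
dQ/dP = −4P = -86.
ε = (dQ/dP)(P/Q) = (-86)(21.5/1356.500).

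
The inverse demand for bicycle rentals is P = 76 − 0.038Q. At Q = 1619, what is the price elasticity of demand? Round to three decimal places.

-0.235

At Q = 1619, P = 76 − 0.038(1619) = 14.48.
dP/dQ = −0.038, so dQ/dP = 1/(−0.038) = -26.316.
ε = (dQ/dP)(P/Q) = (-26.316)(14.48/1619).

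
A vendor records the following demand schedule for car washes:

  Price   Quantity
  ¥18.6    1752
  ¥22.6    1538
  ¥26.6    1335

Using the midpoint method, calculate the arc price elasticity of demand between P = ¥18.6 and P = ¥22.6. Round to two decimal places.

-0.67

At P = 18.6, Q = 1752; at P = 22.6, Q = 1538.
ΔQ = -214, ΔP = 4.0. Midpoints: P̄ = 20.60, Q̄ = 1645.0.
ε = (ΔQ/ΔP)(P̄/Q̄) = (-214/4.0)(20.60/1645.0).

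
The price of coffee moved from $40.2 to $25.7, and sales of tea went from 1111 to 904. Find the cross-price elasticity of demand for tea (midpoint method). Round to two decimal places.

ΔQ_x = 904 − 1111 = -207; ΔP_y = 25.7 − 40.2 = -14.5.
Midpoints: P̄_y = 32.95, Q̄_x = 1007.5.
ε_xy = (ΔQ_x/ΔP_y)(P̄_y/Q̄_x) = (-207/-14.5)(32.95/1007.5).

0.47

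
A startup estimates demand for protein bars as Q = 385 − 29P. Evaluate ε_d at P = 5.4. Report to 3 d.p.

At P = 5.4, Q = 228.400.
dQ/dP = −29.
ε = (dQ/dP)(P/Q) = (-29)(5.4/228.400).

-0.686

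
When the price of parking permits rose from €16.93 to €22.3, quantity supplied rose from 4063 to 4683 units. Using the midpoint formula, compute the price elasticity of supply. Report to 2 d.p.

0.52

ΔQ = 4683 − 4063 = 620; ΔP = 22.3 − 16.93 = 5.37.
Midpoints: P̄ = 19.62, Q̄ = 4373.0.
ε_s = (ΔQ/ΔP)(P̄/Q̄) = (620/5.37)(19.62/4373.0).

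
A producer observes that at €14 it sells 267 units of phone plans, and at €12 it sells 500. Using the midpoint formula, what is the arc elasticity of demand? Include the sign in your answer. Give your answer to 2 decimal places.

-3.95

ΔQ = 500 − 267 = 233; ΔP = 12 − 14 = -2.
Midpoints: P̄ = 13.00, Q̄ = 383.5.
ε = (ΔQ/ΔP)(P̄/Q̄) = (233/-2)(13.00/383.5).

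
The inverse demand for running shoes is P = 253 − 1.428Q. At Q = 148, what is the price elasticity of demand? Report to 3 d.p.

-0.197

At Q = 148, P = 253 − 1.428(148) = 41.66.
dP/dQ = −1.428, so dQ/dP = 1/(−1.428) = -0.700.
ε = (dQ/dP)(P/Q) = (-0.700)(41.66/148).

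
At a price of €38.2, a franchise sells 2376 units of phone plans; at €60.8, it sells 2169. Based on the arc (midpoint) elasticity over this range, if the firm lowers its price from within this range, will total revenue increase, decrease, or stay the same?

decrease

Arc ε = (-207/22.6)(49.50/2272.5) ≈ -0.200.
|ε| = 0.20 < 1, so demand is inelastic. A price cut therefore reduces total revenue.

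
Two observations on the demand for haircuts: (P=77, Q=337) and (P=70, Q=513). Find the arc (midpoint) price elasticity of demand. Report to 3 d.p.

-4.348

ΔQ = 513 − 337 = 176; ΔP = 70 − 77 = -7.
Midpoints: P̄ = 73.50, Q̄ = 425.0.
ε = (ΔQ/ΔP)(P̄/Q̄) = (176/-7)(73.50/425.0).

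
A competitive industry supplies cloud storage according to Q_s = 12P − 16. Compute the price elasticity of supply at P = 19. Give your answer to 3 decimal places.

1.075

At P = 19, Q_s = 212.
dQ_s/dP = 12.
ε_s = (dQ_s/dP)(P/Q_s) = (12)(19/212).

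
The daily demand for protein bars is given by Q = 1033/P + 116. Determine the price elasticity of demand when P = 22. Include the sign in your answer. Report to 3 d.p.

-0.288

At P = 22, Q = 162.955.
dQ/dP = −1033/P² = -2.134.
ε = (dQ/dP)(P/Q) = (-2.134)(22/162.955).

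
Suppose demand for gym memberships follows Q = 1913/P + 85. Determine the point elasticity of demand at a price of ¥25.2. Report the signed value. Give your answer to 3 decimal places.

-0.472

At P = 25.2, Q = 160.913.
dQ/dP = −1913/P² = -3.012.
ε = (dQ/dP)(P/Q) = (-3.012)(25.2/160.913).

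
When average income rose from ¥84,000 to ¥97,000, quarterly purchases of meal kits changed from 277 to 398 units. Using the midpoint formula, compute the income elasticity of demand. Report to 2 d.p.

2.50

ΔQ = 121, ΔI = 13000. Midpoints: Ī = 90,500, Q̄ = 337.5.
ε_I = (ΔQ/ΔI)(Ī/Q̄) = (121/13000)(90500/337.5).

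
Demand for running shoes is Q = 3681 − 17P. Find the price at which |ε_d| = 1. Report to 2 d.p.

For linear demand Q = a − bP, ε = −bP/(a − bP). |ε| = 1 when bP = a − bP, i.e. P = a/(2b).
P = 3681/(2·17) = 3681/34 = 108.2647.

108.26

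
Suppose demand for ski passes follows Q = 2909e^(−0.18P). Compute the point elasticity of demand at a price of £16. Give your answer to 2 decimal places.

At P = 16, Q = 163.296.
dQ/dP = −0.18·2909e^(−0.18P) = −0.18Q = -29.393.
ε = (dQ/dP)(P/Q) = (-29.393)(16/163.296).

-2.88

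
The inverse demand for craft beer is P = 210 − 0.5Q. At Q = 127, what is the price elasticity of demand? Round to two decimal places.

-2.31

At Q = 127, P = 210 − 0.5(127) = 146.50.
dP/dQ = −0.5, so dQ/dP = 1/(−0.5) = -2.000.
ε = (dQ/dP)(P/Q) = (-2.000)(146.50/127).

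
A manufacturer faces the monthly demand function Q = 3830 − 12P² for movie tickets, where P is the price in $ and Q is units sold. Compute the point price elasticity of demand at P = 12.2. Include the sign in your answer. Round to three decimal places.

-1.748

At P = 12.2, Q = 2043.920.
dQ/dP = −24P = -292.800.
ε = (dQ/dP)(P/Q) = (-292.800)(12.2/2043.920).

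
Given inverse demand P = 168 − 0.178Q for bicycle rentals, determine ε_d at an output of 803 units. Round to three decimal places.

At Q = 803, P = 168 − 0.178(803) = 25.07.
dP/dQ = −0.178, so dQ/dP = 1/(−0.178) = -5.618.
ε = (dQ/dP)(P/Q) = (-5.618)(25.07/803).

-0.175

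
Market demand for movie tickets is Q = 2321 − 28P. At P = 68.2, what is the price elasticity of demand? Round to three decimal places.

-4.642

At P = 68.2, Q = 411.400.
dQ/dP = −28.
ε = (dQ/dP)(P/Q) = (-28)(68.2/411.400).
|ε| > 1, so demand is elastic at this price.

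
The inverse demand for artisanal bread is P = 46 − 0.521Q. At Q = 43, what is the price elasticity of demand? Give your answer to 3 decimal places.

At Q = 43, P = 46 − 0.521(43) = 23.60.
dP/dQ = −0.521, so dQ/dP = 1/(−0.521) = -1.919.
ε = (dQ/dP)(P/Q) = (-1.919)(23.60/43).

-1.053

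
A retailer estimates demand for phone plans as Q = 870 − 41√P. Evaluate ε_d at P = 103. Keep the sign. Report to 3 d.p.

At P = 103, Q = 453.895.
dQ/dP = −41/(2√P) = -2.020.
ε = (dQ/dP)(P/Q) = (-2.020)(103/453.895).
|ε| < 1, so demand is inelastic at this price.

-0.458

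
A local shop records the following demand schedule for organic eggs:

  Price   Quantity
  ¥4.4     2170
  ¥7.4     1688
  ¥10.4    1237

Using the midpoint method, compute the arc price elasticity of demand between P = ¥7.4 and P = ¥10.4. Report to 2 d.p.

At P = 7.4, Q = 1688; at P = 10.4, Q = 1237.
ΔQ = -451, ΔP = 3.0. Midpoints: P̄ = 8.90, Q̄ = 1462.5.
ε = (ΔQ/ΔP)(P̄/Q̄) = (-451/3.0)(8.90/1462.5).

-0.91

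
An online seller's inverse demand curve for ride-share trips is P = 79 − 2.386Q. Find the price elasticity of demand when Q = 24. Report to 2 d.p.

At Q = 24, P = 79 − 2.386(24) = 21.74.
dP/dQ = −2.386, so dQ/dP = 1/(−2.386) = -0.419.
ε = (dQ/dP)(P/Q) = (-0.419)(21.74/24).

-0.38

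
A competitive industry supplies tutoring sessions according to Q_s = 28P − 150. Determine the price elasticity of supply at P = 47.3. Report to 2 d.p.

At P = 47.3, Q_s = 1174.40.
dQ_s/dP = 28.
ε_s = (dQ_s/dP)(P/Q_s) = (28)(47.3/1174.40).

1.13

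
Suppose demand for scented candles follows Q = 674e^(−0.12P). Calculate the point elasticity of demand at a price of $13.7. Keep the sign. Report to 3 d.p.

At P = 13.7, Q = 130.221.
dQ/dP = −0.12·674e^(−0.12P) = −0.12Q = -15.626.
ε = (dQ/dP)(P/Q) = (-15.626)(13.7/130.221).

-1.644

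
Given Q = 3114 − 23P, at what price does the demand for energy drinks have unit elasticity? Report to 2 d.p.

For linear demand Q = a − bP, ε = −bP/(a − bP). |ε| = 1 when bP = a − bP, i.e. P = a/(2b).
P = 3114/(2·23) = 3114/46 = 67.6957.

67.70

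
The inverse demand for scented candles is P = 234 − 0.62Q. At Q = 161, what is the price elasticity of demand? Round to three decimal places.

At Q = 161, P = 234 − 0.62(161) = 134.18.
dP/dQ = −0.62, so dQ/dP = 1/(−0.62) = -1.613.
ε = (dQ/dP)(P/Q) = (-1.613)(134.18/161).

-1.344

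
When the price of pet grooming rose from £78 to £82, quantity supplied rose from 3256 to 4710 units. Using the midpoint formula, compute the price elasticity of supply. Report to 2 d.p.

7.30

ΔQ = 4710 − 3256 = 1454; ΔP = 82 − 78 = 4.
Midpoints: P̄ = 80.00, Q̄ = 3983.0.
ε_s = (ΔQ/ΔP)(P̄/Q̄) = (1454/4)(80.00/3983.0).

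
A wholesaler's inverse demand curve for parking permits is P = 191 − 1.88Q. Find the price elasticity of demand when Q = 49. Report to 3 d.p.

-1.073

At Q = 49, P = 191 − 1.88(49) = 98.88.
dP/dQ = −1.88, so dQ/dP = 1/(−1.88) = -0.532.
ε = (dQ/dP)(P/Q) = (-0.532)(98.88/49).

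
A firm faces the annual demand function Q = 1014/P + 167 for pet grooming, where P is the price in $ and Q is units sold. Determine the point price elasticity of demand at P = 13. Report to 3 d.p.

-0.318

At P = 13, Q = 245.
dQ/dP = −1014/P² = -6.
ε = (dQ/dP)(P/Q) = (-6)(13/245).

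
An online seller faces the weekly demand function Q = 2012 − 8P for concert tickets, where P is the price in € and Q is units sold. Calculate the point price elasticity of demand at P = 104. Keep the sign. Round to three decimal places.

-0.705

At P = 104, Q = 1180.
dQ/dP = −8.
ε = (dQ/dP)(P/Q) = (-8)(104/1180).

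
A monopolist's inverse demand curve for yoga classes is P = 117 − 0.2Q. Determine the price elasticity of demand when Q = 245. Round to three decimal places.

At Q = 245, P = 117 − 0.2(245) = 68.00.
dP/dQ = −0.2, so dQ/dP = 1/(−0.2) = -5.000.
ε = (dQ/dP)(P/Q) = (-5.000)(68.00/245).

-1.388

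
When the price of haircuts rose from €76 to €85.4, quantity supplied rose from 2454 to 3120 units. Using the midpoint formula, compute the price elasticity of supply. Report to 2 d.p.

2.05

ΔQ = 3120 − 2454 = 666; ΔP = 85.4 − 76 = 9.4.
Midpoints: P̄ = 80.70, Q̄ = 2787.0.
ε_s = (ΔQ/ΔP)(P̄/Q̄) = (666/9.4)(80.70/2787.0).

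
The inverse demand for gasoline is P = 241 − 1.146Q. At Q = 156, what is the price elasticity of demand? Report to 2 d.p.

-0.35

At Q = 156, P = 241 − 1.146(156) = 62.22.
dP/dQ = −1.146, so dQ/dP = 1/(−1.146) = -0.873.
ε = (dQ/dP)(P/Q) = (-0.873)(62.22/156).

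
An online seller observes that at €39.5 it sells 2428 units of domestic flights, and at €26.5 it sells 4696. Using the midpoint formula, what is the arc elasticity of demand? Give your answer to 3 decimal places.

ΔQ = 4696 − 2428 = 2268; ΔP = 26.5 − 39.5 = -13.
Midpoints: P̄ = 33.00, Q̄ = 3562.0.
ε = (ΔQ/ΔP)(P̄/Q̄) = (2268/-13)(33.00/3562.0).

-1.616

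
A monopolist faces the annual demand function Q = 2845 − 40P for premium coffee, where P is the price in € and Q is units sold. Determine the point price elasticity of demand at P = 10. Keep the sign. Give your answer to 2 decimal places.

-0.16

At P = 10, Q = 2445.
dQ/dP = −40.
ε = (dQ/dP)(P/Q) = (-40)(10/2445).
|ε| < 1, so demand is inelastic at this price.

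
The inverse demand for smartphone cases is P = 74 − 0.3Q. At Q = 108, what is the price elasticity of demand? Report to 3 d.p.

At Q = 108, P = 74 − 0.3(108) = 41.60.
dP/dQ = −0.3, so dQ/dP = 1/(−0.3) = -3.333.
ε = (dQ/dP)(P/Q) = (-3.333)(41.60/108).

-1.284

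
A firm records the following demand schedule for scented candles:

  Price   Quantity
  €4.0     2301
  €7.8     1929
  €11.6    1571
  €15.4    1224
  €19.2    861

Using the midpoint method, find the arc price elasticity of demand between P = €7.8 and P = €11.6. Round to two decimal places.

At P = 7.8, Q = 1929; at P = 11.6, Q = 1571.
ΔQ = -358, ΔP = 3.8. Midpoints: P̄ = 9.70, Q̄ = 1750.0.
ε = (ΔQ/ΔP)(P̄/Q̄) = (-358/3.8)(9.70/1750.0).

-0.52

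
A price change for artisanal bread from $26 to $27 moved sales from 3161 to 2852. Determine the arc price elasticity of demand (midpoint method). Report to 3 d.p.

-2.724

ΔQ = 2852 − 3161 = -309; ΔP = 27 − 26 = 1.
Midpoints: P̄ = 26.50, Q̄ = 3006.5.
ε = (ΔQ/ΔP)(P̄/Q̄) = (-309/1)(26.50/3006.5).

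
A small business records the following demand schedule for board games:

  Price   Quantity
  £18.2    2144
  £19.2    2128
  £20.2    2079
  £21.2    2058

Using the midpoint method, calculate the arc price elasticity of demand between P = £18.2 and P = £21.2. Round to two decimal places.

At P = 18.2, Q = 2144; at P = 21.2, Q = 2058.
ΔQ = -86, ΔP = 3.0. Midpoints: P̄ = 19.70, Q̄ = 2101.0.
ε = (ΔQ/ΔP)(P̄/Q̄) = (-86/3.0)(19.70/2101.0).

-0.27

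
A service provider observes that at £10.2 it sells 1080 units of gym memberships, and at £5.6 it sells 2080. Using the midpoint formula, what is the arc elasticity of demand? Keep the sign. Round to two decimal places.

-1.09

ΔQ = 2080 − 1080 = 1000; ΔP = 5.6 − 10.2 = -4.6.
Midpoints: P̄ = 7.90, Q̄ = 1580.0.
ε = (ΔQ/ΔP)(P̄/Q̄) = (1000/-4.6)(7.90/1580.0).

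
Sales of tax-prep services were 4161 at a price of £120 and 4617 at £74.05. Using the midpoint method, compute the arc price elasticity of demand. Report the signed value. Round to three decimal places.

ΔQ = 4617 − 4161 = 456; ΔP = 74.05 − 120 = -45.95.
Midpoints: P̄ = 97.03, Q̄ = 4389.0.
ε = (ΔQ/ΔP)(P̄/Q̄) = (456/-45.95)(97.03/4389.0).

-0.219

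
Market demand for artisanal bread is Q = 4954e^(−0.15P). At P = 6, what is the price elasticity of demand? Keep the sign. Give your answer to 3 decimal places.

-0.900

At P = 6, Q = 2014.146.
dQ/dP = −0.15·4954e^(−0.15P) = −0.15Q = -302.122.
ε = (dQ/dP)(P/Q) = (-302.122)(6/2014.146).
|ε| < 1, so demand is inelastic at this price.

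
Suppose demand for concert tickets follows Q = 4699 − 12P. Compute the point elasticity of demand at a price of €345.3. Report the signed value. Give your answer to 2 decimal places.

-7.46

At P = 345.3, Q = 555.400.
dQ/dP = −12.
ε = (dQ/dP)(P/Q) = (-12)(345.3/555.400).
|ε| > 1, so demand is elastic at this price.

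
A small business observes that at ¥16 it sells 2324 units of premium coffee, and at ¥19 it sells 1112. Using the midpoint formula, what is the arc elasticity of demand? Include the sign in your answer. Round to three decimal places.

-4.115

ΔQ = 1112 − 2324 = -1212; ΔP = 19 − 16 = 3.
Midpoints: P̄ = 17.50, Q̄ = 1718.0.
ε = (ΔQ/ΔP)(P̄/Q̄) = (-1212/3)(17.50/1718.0).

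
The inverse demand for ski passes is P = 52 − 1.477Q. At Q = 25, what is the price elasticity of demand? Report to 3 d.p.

At Q = 25, P = 52 − 1.477(25) = 15.07.
dP/dQ = −1.477, so dQ/dP = 1/(−1.477) = -0.677.
ε = (dQ/dP)(P/Q) = (-0.677)(15.07/25).

-0.408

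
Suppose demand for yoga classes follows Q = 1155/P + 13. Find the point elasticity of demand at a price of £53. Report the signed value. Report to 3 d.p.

-0.626

At P = 53, Q = 34.792.
dQ/dP = −1155/P² = -0.411.
ε = (dQ/dP)(P/Q) = (-0.411)(53/34.792).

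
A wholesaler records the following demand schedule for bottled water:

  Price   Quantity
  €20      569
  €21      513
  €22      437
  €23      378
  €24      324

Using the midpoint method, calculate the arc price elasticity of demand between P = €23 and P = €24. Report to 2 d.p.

At P = 23, Q = 378; at P = 24, Q = 324.
ΔQ = -54, ΔP = 1. Midpoints: P̄ = 23.50, Q̄ = 351.0.
ε = (ΔQ/ΔP)(P̄/Q̄) = (-54/1)(23.50/351.0).

-3.62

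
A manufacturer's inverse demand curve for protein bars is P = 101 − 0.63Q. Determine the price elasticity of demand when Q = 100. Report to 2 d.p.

-0.60

At Q = 100, P = 101 − 0.63(100) = 38.00.
dP/dQ = −0.63, so dQ/dP = 1/(−0.63) = -1.587.
ε = (dQ/dP)(P/Q) = (-1.587)(38.00/100).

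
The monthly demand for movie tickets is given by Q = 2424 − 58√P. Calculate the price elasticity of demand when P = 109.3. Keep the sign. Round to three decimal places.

-0.167

At P = 109.3, Q = 1817.629.
dQ/dP = −58/(2√P) = -2.774.
ε = (dQ/dP)(P/Q) = (-2.774)(109.3/1817.629).
|ε| < 1, so demand is inelastic at this price.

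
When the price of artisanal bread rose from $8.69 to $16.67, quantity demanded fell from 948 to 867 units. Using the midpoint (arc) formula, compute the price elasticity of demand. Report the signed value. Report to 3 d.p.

ΔQ = 867 − 948 = -81; ΔP = 16.67 − 8.69 = 7.98.
Midpoints: P̄ = 12.68, Q̄ = 907.5.
ε = (ΔQ/ΔP)(P̄/Q̄) = (-81/7.98)(12.68/907.5).

-0.142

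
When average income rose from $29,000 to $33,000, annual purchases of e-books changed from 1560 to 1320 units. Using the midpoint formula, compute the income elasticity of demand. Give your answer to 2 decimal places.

-1.29

ΔQ = -240, ΔI = 4000. Midpoints: Ī = 31,000, Q̄ = 1440.0.
ε_I = (ΔQ/ΔI)(Ī/Q̄) = (-240/4000)(31000/1440.0).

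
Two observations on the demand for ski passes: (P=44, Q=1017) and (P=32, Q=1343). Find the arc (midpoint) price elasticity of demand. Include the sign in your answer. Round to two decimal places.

ΔQ = 1343 − 1017 = 326; ΔP = 32 − 44 = -12.
Midpoints: P̄ = 38.00, Q̄ = 1180.0.
ε = (ΔQ/ΔP)(P̄/Q̄) = (326/-12)(38.00/1180.0).

-0.87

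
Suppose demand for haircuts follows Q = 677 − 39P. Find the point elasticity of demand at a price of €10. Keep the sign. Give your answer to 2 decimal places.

At P = 10, Q = 287.
dQ/dP = −39.
ε = (dQ/dP)(P/Q) = (-39)(10/287).

-1.36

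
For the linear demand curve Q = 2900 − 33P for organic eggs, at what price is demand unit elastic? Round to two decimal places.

For linear demand Q = a − bP, ε = −bP/(a − bP). |ε| = 1 when bP = a − bP, i.e. P = a/(2b).
P = 2900/(2·33) = 2900/66 = 43.9394.

43.94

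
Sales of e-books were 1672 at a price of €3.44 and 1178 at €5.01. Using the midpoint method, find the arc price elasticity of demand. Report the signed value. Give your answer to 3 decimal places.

-0.933

ΔQ = 1178 − 1672 = -494; ΔP = 5.01 − 3.44 = 1.57.
Midpoints: P̄ = 4.22, Q̄ = 1425.0.
ε = (ΔQ/ΔP)(P̄/Q̄) = (-494/1.57)(4.22/1425.0).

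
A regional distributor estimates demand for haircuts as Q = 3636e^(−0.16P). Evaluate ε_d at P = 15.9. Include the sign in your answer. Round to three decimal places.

-2.544

At P = 15.9, Q = 285.613.
dQ/dP = −0.16·3636e^(−0.16P) = −0.16Q = -45.698.
ε = (dQ/dP)(P/Q) = (-45.698)(15.9/285.613).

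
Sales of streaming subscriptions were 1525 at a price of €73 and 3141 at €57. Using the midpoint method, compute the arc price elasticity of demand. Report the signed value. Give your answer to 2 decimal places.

-2.81

ΔQ = 3141 − 1525 = 1616; ΔP = 57 − 73 = -16.
Midpoints: P̄ = 65.00, Q̄ = 2333.0.
ε = (ΔQ/ΔP)(P̄/Q̄) = (1616/-16)(65.00/2333.0).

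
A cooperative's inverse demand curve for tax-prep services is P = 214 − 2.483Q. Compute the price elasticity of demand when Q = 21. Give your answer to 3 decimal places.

At Q = 21, P = 214 − 2.483(21) = 161.86.
dP/dQ = −2.483, so dQ/dP = 1/(−2.483) = -0.403.
ε = (dQ/dP)(P/Q) = (-0.403)(161.86/21).

-3.104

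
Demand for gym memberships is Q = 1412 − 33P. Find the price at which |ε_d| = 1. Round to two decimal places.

For linear demand Q = a − bP, ε = −bP/(a − bP). |ε| = 1 when bP = a − bP, i.e. P = a/(2b).
P = 1412/(2·33) = 1412/66 = 21.3939.

21.39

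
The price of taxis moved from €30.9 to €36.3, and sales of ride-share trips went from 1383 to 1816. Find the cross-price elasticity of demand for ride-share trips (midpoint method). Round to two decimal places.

ΔQ_x = 1816 − 1383 = 433; ΔP_y = 36.3 − 30.9 = 5.4.
Midpoints: P̄_y = 33.60, Q̄_x = 1599.5.
ε_xy = (ΔQ_x/ΔP_y)(P̄_y/Q̄_x) = (433/5.4)(33.60/1599.5).

1.68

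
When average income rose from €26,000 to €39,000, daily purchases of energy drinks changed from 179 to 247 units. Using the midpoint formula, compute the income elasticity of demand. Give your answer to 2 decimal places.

ΔQ = 68, ΔI = 13000. Midpoints: Ī = 32,500, Q̄ = 213.0.
ε_I = (ΔQ/ΔI)(Ī/Q̄) = (68/13000)(32500/213.0).

0.80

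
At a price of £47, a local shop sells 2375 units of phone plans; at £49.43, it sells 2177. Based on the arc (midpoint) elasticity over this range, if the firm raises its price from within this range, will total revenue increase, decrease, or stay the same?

decrease

Arc ε = (-198/2.43)(48.22/2276.0) ≈ -1.726.
|ε| = 1.73 > 1, so demand is elastic. A price rise therefore reduces total revenue.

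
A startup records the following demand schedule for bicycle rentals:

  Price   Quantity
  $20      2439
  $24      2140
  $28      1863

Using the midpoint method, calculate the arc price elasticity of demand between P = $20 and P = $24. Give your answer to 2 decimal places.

-0.72

At P = 20, Q = 2439; at P = 24, Q = 2140.
ΔQ = -299, ΔP = 4. Midpoints: P̄ = 22.00, Q̄ = 2289.5.
ε = (ΔQ/ΔP)(P̄/Q̄) = (-299/4)(22.00/2289.5).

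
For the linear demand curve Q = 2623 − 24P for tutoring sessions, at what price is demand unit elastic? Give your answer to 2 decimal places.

54.65

For linear demand Q = a − bP, ε = −bP/(a − bP). |ε| = 1 when bP = a − bP, i.e. P = a/(2b).
P = 2623/(2·24) = 2623/48 = 54.6458.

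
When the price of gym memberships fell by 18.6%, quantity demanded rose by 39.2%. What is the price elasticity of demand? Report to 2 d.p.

ε = %ΔQ / %ΔP = (39.2)/(-18.6) = -2.108.

-2.11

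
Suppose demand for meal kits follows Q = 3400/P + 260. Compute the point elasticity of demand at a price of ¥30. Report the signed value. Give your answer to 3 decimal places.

-0.304

At P = 30, Q = 373.333.
dQ/dP = −3400/P² = -3.778.
ε = (dQ/dP)(P/Q) = (-3.778)(30/373.333).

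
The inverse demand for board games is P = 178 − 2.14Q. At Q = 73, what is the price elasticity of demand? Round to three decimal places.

-0.139

At Q = 73, P = 178 − 2.14(73) = 21.78.
dP/dQ = −2.14, so dQ/dP = 1/(−2.14) = -0.467.
ε = (dQ/dP)(P/Q) = (-0.467)(21.78/73).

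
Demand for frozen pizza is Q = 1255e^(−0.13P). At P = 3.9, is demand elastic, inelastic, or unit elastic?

inelastic

Q = 755.886, dQ/dP = -98.265.
ε = (dQ/dP)(P/Q) ≈ -0.507.
|ε| = 0.51 < 1.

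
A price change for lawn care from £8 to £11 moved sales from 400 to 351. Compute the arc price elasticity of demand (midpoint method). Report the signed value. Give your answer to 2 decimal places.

ΔQ = 351 − 400 = -49; ΔP = 11 − 8 = 3.
Midpoints: P̄ = 9.50, Q̄ = 375.5.
ε = (ΔQ/ΔP)(P̄/Q̄) = (-49/3)(9.50/375.5).

-0.41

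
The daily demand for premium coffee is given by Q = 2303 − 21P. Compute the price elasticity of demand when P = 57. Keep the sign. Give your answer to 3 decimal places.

-1.082

At P = 57, Q = 1106.
dQ/dP = −21.
ε = (dQ/dP)(P/Q) = (-21)(57/1106).
|ε| > 1, so demand is elastic at this price.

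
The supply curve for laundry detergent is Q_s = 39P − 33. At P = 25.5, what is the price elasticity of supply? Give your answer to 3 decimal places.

At P = 25.5, Q_s = 961.50.
dQ_s/dP = 39.
ε_s = (dQ_s/dP)(P/Q_s) = (39)(25.5/961.50).

1.034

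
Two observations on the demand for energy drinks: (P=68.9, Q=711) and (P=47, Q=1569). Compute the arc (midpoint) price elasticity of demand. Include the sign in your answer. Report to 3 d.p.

ΔQ = 1569 − 711 = 858; ΔP = 47 − 68.9 = -21.9.
Midpoints: P̄ = 57.95, Q̄ = 1140.0.
ε = (ΔQ/ΔP)(P̄/Q̄) = (858/-21.9)(57.95/1140.0).

-1.992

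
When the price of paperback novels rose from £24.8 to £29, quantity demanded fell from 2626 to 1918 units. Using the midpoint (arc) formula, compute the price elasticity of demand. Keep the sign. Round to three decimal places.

-1.996

ΔQ = 1918 − 2626 = -708; ΔP = 29 − 24.8 = 4.2.
Midpoints: P̄ = 26.90, Q̄ = 2272.0.
ε = (ΔQ/ΔP)(P̄/Q̄) = (-708/4.2)(26.90/2272.0).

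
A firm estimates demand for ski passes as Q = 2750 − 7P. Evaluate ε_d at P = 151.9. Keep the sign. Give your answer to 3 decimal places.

-0.630

At P = 151.9, Q = 1686.700.
dQ/dP = −7.
ε = (dQ/dP)(P/Q) = (-7)(151.9/1686.700).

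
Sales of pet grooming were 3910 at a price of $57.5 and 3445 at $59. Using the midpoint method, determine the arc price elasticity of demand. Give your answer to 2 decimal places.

-4.91

ΔQ = 3445 − 3910 = -465; ΔP = 59 − 57.5 = 1.5.
Midpoints: P̄ = 58.25, Q̄ = 3677.5.
ε = (ΔQ/ΔP)(P̄/Q̄) = (-465/1.5)(58.25/3677.5).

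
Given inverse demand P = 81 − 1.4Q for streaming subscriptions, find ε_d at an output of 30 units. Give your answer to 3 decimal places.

At Q = 30, P = 81 − 1.4(30) = 39.00.
dP/dQ = −1.4, so dQ/dP = 1/(−1.4) = -0.714.
ε = (dQ/dP)(P/Q) = (-0.714)(39.00/30).

-0.929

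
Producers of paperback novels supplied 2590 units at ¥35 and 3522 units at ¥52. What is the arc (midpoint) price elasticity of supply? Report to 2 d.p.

0.78

ΔQ = 3522 − 2590 = 932; ΔP = 52 − 35 = 17.
Midpoints: P̄ = 43.50, Q̄ = 3056.0.
ε_s = (ΔQ/ΔP)(P̄/Q̄) = (932/17)(43.50/3056.0).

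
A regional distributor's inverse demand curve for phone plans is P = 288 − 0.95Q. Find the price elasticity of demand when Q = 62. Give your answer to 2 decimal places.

-3.89

At Q = 62, P = 288 − 0.95(62) = 229.10.
dP/dQ = −0.95, so dQ/dP = 1/(−0.95) = -1.053.
ε = (dQ/dP)(P/Q) = (-1.053)(229.10/62).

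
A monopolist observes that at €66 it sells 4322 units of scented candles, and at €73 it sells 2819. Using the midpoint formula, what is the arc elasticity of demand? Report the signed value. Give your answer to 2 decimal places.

-4.18

ΔQ = 2819 − 4322 = -1503; ΔP = 73 − 66 = 7.
Midpoints: P̄ = 69.50, Q̄ = 3570.5.
ε = (ΔQ/ΔP)(P̄/Q̄) = (-1503/7)(69.50/3570.5).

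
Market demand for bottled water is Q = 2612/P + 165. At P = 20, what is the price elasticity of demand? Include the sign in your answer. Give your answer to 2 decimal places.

At P = 20, Q = 295.600.
dQ/dP = −2612/P² = -6.530.
ε = (dQ/dP)(P/Q) = (-6.530)(20/295.600).
|ε| < 1, so demand is inelastic at this price.

-0.44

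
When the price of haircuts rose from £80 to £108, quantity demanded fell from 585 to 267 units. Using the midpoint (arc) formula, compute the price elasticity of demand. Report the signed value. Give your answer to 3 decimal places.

-2.506

ΔQ = 267 − 585 = -318; ΔP = 108 − 80 = 28.
Midpoints: P̄ = 94.00, Q̄ = 426.0.
ε = (ΔQ/ΔP)(P̄/Q̄) = (-318/28)(94.00/426.0).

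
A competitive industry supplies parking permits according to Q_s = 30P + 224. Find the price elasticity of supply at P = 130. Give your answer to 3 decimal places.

At P = 130, Q_s = 4124.
dQ_s/dP = 30.
ε_s = (dQ_s/dP)(P/Q_s) = (30)(130/4124).

0.946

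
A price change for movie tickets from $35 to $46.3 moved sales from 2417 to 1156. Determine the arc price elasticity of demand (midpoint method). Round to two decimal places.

-2.54

ΔQ = 1156 − 2417 = -1261; ΔP = 46.3 − 35 = 11.3.
Midpoints: P̄ = 40.65, Q̄ = 1786.5.
ε = (ΔQ/ΔP)(P̄/Q̄) = (-1261/11.3)(40.65/1786.5).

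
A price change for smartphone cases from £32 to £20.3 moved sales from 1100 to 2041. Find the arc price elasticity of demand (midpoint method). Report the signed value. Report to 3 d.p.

-1.339

ΔQ = 2041 − 1100 = 941; ΔP = 20.3 − 32 = -11.7.
Midpoints: P̄ = 26.15, Q̄ = 1570.5.
ε = (ΔQ/ΔP)(P̄/Q̄) = (941/-11.7)(26.15/1570.5).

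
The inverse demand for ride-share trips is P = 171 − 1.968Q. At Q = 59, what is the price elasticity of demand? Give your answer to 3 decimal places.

-0.473

At Q = 59, P = 171 − 1.968(59) = 54.89.
dP/dQ = −1.968, so dQ/dP = 1/(−1.968) = -0.508.
ε = (dQ/dP)(P/Q) = (-0.508)(54.89/59).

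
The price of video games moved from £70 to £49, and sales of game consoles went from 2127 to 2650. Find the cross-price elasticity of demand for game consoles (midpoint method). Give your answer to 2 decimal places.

ΔQ_x = 2650 − 2127 = 523; ΔP_y = 49 − 70 = -21.
Midpoints: P̄_y = 59.50, Q̄_x = 2388.5.
ε_xy = (ΔQ_x/ΔP_y)(P̄_y/Q̄_x) = (523/-21)(59.50/2388.5).

-0.62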